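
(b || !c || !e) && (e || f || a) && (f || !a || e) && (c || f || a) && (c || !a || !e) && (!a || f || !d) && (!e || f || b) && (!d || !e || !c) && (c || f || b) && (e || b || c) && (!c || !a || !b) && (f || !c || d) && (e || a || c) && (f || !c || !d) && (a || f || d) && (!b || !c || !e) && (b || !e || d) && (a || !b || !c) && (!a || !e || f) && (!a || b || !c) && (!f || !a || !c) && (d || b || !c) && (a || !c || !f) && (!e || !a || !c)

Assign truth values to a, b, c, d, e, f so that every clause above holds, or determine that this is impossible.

Branch on b: set b = true.
Branch on c: set c = false.
Branch on f: set f = true.
Branch on a: set a = true.
The clause (!e) is unit, so e = false.
Every clause is now satisfied; d is unconstrained.

a: true,  b: true,  c: false,  d: true,  e: false,  f: true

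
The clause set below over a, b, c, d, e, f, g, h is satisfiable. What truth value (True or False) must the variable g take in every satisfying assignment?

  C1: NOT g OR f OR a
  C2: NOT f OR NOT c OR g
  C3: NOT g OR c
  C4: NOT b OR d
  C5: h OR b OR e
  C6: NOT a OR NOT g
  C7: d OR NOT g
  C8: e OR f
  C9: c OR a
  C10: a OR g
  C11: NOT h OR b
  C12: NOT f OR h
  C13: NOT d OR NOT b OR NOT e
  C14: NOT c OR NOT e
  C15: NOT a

True

Suppose g = false.
Unit clause (a) forces a = true.
Now (NOT a) is unsatisfied and unit — conflict.
So every satisfying assignment has g = True.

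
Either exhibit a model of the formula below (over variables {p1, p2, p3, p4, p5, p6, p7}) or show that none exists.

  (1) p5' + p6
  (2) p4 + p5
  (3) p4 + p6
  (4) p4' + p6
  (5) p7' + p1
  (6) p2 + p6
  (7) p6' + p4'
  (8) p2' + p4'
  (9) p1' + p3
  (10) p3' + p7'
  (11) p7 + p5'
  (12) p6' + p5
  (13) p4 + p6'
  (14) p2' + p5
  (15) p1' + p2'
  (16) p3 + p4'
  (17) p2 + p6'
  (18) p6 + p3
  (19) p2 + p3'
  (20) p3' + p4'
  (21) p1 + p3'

Case p5 = 0:
From the singleton clause (p4), p4 = 1.
From the singleton clause (p6), p6 = 1.
Now (p6') is unsatisfied and unit — conflict.
So p5 must be the other value — set p5 = 1.
From the singleton clause (p6), p6 = 1.
From the singleton clause (p4'), p4 = 0.
Now (p4) is unsatisfied and unit — conflict.
Both values of p5 lead to a conflict.

UNSATISFIABLE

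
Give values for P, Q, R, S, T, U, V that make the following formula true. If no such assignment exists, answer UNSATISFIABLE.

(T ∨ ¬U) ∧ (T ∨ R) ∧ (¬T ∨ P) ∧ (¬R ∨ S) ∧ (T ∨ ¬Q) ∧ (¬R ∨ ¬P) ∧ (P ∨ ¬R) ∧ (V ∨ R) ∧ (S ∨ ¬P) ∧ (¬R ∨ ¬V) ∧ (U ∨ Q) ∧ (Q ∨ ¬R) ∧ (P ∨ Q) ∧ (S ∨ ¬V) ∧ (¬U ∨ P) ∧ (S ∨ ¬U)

Case T = True:
The clause (P) is unit, so P = True.
The clause (¬R) is unit, so R = False.
The clause (V) is unit, so V = True.
The clause (S) is unit, so S = True.
Case U = False:
The clause (Q) is unit, so Q = True.
All clauses are satisfied.

P ↦ True, Q ↦ True, R ↦ False, S ↦ True, T ↦ True, U ↦ False, V ↦ True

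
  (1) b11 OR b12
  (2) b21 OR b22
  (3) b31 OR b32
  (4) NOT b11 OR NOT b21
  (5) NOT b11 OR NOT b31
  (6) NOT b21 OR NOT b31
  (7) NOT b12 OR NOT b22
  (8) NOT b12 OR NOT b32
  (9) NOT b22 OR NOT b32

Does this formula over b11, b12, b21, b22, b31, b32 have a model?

Branch on b11: set b11 = true.
(NOT b21) alone gives b21 = false.
(b22) alone gives b22 = true.
(NOT b31) alone gives b31 = false.
(b32) alone gives b32 = true.
But (NOT b32) is also a unit clause — contradiction.
So b11 must be the other value — set b11 = false.
(b12) alone gives b12 = true.
(NOT b22) alone gives b22 = false.
(b21) alone gives b21 = true.
(NOT b31) alone gives b31 = false.
(b32) alone gives b32 = true.
But (NOT b32) is also a unit clause — contradiction.
Neither b11 = true nor b11 = false works.
No assignment satisfies every clause.

Unsatisfiable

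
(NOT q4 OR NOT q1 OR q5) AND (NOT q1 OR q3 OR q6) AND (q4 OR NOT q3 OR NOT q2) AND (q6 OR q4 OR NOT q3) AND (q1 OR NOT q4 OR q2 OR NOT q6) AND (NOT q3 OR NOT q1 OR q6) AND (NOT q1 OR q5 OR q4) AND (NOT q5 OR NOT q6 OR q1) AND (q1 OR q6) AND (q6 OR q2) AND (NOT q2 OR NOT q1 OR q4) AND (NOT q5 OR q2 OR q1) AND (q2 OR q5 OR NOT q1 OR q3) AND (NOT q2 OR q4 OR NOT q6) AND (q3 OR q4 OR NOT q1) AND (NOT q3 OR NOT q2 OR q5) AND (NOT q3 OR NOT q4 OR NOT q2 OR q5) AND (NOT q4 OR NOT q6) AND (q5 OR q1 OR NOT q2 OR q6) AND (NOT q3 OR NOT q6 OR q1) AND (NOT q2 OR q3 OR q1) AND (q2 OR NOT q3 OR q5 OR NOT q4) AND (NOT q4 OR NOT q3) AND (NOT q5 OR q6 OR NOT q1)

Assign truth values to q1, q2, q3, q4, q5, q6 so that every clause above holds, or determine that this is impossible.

q1: true; q2: false; q3: true; q4: false; q5: true; q6: true

Case q1 = true:
Case q4 = false:
Unit clause (q5) forces q5 = true.
Unit clause (NOT q2) forces q2 = false.
Unit clause (q6) forces q6 = true.
Unit clause (q3) forces q3 = true.
Every clause now holds.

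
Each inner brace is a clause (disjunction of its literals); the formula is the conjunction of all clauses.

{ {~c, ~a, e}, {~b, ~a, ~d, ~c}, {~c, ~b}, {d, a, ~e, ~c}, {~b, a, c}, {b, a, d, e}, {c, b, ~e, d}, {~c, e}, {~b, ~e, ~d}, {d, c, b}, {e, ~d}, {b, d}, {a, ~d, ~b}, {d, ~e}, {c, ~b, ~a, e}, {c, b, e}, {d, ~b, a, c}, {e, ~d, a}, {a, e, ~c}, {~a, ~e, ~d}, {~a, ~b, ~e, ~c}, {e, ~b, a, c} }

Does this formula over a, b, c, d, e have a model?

Branch on c: set c = 1.
(~b) alone gives b = 0.
(e) alone gives e = 1.
(d) alone gives d = 1.
(~a) alone gives a = 0.
All clauses are satisfied.
A satisfying assignment: a=0, b=0, c=1, d=1, e=1.

Yes, satisfiable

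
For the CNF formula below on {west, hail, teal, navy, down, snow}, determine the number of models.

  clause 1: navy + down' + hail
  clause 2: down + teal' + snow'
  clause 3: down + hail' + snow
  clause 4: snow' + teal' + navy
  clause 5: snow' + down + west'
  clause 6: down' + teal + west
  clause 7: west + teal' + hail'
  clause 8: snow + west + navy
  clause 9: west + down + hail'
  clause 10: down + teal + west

There are 2^6 = 64 truth assignments over (west, hail, teal, navy, down, snow).
Split on west. With west = 1, the clauses containing west are satisfied and west' drops from the rest; 15 of the 2^5 = 32 assignments to the other variables satisfy what remains.
With west = 0, by the same count on the reduced clause set, 3 assignments work.
(One model: west=F, hail=F, teal=T, navy=T, down=F, snow=F.)
Total: 15 + 3 = 18.

18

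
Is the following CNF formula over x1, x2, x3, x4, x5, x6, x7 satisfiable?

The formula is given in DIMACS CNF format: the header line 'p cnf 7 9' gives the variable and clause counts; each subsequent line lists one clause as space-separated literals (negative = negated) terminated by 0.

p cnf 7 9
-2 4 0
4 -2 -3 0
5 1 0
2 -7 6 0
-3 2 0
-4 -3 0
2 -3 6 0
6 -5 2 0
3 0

No, unsatisfiable

(x3) alone gives x3 = True.
(x2) alone gives x2 = True.
(x4) alone gives x4 = True.
That conflicts with the unit clause (¬x4).
No assignment satisfies every clause.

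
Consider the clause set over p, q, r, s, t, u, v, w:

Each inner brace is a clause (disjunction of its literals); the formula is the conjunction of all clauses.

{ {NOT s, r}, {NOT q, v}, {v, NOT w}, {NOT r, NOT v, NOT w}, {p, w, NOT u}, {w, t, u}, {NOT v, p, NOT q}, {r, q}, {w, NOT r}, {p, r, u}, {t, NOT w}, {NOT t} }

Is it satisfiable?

(NOT t) alone gives t = false.
(NOT w) alone gives w = false.
(u) alone gives u = true.
(p) alone gives p = true.
(NOT r) alone gives r = false.
(NOT s) alone gives s = false.
(q) alone gives q = true.
(v) alone gives v = true.
This assignment satisfies each clause.
A satisfying assignment: p: true; q: true; r: false; s: false; t: false; u: true; v: true; w: false.

Yes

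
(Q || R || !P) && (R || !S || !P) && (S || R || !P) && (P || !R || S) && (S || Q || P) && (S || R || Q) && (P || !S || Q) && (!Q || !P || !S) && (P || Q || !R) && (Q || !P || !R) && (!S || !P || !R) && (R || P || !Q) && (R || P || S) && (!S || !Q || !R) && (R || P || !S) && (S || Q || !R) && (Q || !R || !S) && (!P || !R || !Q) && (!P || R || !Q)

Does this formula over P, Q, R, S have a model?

No

Suppose Q = true.
Suppose P = false.
Unit clause (R) forces R = true.
Unit clause (S) forces S = true.
Now (!S) is unsatisfied and unit — conflict.
Backtrack on P: now try P = true.
Unit clause (!S) forces S = false.
Unit clause (R) forces R = true.
Now (!R) is unsatisfied and unit — conflict.
Both values of P lead to a conflict.
Backtrack on Q: now try Q = false.
Suppose R = true.
Unit clause (P) forces P = true.
Now (!P) is unsatisfied and unit — conflict.
Backtrack on R: now try R = false.
Unit clause (!P) forces P = false.
Unit clause (S) forces S = true.
Now (!S) is unsatisfied and unit — conflict.
Both values of R lead to a conflict.
Both values of Q lead to a conflict.
No assignment satisfies every clause.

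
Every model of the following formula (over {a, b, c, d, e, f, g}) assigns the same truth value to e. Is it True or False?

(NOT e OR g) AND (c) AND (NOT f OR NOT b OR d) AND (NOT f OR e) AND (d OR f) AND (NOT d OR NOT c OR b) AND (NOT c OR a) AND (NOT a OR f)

Suppose e = false.
The clause (c) is unit, so c = true.
The clause (NOT f) is unit, so f = false.
The clause (d) is unit, so d = true.
The clause (b) is unit, so b = true.
The clause (a) is unit, so a = true.
That conflicts with the unit clause (NOT a).
So every satisfying assignment has e = True.

True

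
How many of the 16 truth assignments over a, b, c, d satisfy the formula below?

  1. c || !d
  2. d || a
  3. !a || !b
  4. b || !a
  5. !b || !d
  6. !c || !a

1

There are 2^4 = 16 truth assignments over (a, b, c, d).
Check each against the 6 clauses (columns in the order a, b, c, d):
  F F F F  ✗ fails (d || a)
  F F F T  ✗ fails (c || !d)
  F F T F  ✗ fails (d || a)
  F F T T  ✓ satisfies all
  F T F F  ✗ fails (d || a)
  F T F T  ✗ fails (c || !d)
  F T T F  ✗ fails (d || a)
  F T T T  ✗ fails (!b || !d)
  T F F F  ✗ fails (b || !a)
  T F F T  ✗ fails (c || !d)
  T F T F  ✗ fails (b || !a)
  T F T T  ✗ fails (b || !a)
  T T F F  ✗ fails (!a || !b)
  T T F T  ✗ fails (c || !d)
  T T T F  ✗ fails (!a || !b)
  T T T T  ✗ fails (!a || !b)
1 of the 16 rows is a model.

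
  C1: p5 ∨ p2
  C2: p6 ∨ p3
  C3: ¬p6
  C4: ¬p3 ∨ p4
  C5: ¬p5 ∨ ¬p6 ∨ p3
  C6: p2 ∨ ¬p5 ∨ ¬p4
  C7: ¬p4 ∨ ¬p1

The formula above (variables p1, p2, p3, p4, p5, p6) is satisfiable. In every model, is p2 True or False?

True

Suppose p2 = False.
The clause (p5) is unit, so p5 = True.
The clause (¬p6) is unit, so p6 = False.
The clause (p3) is unit, so p3 = True.
The clause (p4) is unit, so p4 = True.
That conflicts with the unit clause (¬p4).
So every satisfying assignment has p2 = True.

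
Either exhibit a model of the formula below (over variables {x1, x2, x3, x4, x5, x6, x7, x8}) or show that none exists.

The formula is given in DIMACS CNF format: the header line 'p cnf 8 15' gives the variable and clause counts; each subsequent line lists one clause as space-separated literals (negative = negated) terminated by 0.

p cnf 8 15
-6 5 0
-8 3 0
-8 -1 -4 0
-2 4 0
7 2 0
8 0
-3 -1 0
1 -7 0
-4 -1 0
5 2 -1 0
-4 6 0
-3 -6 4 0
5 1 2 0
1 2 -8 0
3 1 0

x1: False, x2: True, x3: True, x4: True, x5: True, x6: True, x7: False, x8: True

From the singleton clause (x8), x8 = True.
From the singleton clause (x3), x3 = True.
From the singleton clause (¬x1), x1 = False.
From the singleton clause (¬x7), x7 = False.
From the singleton clause (x2), x2 = True.
From the singleton clause (x4), x4 = True.
From the singleton clause (x6), x6 = True.
From the singleton clause (x5), x5 = True.
This assignment satisfies each clause.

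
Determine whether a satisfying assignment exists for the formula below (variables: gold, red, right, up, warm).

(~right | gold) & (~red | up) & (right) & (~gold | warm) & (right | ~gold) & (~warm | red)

The clause (right) is unit, so right = 1.
The clause (gold) is unit, so gold = 1.
The clause (warm) is unit, so warm = 1.
The clause (red) is unit, so red = 1.
The clause (up) is unit, so up = 1.
This assignment satisfies each clause.
A satisfying assignment: gold ↦ 1, red ↦ 1, right ↦ 1, up ↦ 1, warm ↦ 1.

Satisfiable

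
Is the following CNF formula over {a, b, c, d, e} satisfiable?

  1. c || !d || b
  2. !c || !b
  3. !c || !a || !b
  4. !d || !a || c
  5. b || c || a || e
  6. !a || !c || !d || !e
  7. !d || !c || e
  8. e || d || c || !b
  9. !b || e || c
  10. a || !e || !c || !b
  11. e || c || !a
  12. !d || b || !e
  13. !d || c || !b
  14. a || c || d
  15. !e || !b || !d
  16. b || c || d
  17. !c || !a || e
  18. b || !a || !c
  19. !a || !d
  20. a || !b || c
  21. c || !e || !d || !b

Satisfiable

Branch on c: set c = true.
Unit clause (!b) forces b = false.
Unit clause (!a) forces a = false.
Branch on d: set d = false.
No clause remains; e is free.
A satisfying assignment: a: false; b: false; c: true; d: false; e: false.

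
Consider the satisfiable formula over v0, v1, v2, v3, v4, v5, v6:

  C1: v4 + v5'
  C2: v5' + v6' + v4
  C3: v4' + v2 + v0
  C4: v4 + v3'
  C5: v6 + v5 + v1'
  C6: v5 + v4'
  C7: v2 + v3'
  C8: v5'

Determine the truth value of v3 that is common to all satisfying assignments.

False

Suppose v3 = 1.
Unit clause (v4) forces v4 = 1.
Unit clause (v5) forces v5 = 1.
But (v5') is also a unit clause — contradiction.
So every satisfying assignment has v3 = False.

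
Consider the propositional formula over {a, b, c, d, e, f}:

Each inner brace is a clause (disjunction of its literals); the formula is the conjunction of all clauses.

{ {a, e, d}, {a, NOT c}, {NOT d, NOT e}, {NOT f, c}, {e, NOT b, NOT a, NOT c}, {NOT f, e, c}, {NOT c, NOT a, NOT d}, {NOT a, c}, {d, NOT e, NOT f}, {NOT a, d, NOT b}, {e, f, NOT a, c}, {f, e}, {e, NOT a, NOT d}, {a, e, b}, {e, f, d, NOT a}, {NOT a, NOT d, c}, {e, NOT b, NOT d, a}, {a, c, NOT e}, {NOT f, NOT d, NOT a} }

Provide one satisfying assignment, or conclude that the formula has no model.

Try a = true.
(c) alone gives c = true.
(NOT d) alone gives d = false.
(NOT b) alone gives b = false.
Try e = false.
(f) alone gives f = true.
All clauses are satisfied.

a ↦ true; b ↦ false; c ↦ true; d ↦ false; e ↦ false; f ↦ true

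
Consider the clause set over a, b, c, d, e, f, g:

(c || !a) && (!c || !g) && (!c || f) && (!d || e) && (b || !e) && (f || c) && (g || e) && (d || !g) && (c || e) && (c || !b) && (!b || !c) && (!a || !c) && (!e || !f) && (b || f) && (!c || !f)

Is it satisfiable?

Try c = true.
Unit clause (!g) forces g = false.
Unit clause (f) forces f = true.
Now (!f) is unsatisfied and unit — conflict.
That branch fails; take c = false instead.
Unit clause (!a) forces a = false.
Unit clause (f) forces f = true.
Unit clause (e) forces e = true.
Now (!e) is unsatisfied and unit — conflict.
Either choice for c ends in contradiction.
No assignment satisfies every clause.

Unsatisfiable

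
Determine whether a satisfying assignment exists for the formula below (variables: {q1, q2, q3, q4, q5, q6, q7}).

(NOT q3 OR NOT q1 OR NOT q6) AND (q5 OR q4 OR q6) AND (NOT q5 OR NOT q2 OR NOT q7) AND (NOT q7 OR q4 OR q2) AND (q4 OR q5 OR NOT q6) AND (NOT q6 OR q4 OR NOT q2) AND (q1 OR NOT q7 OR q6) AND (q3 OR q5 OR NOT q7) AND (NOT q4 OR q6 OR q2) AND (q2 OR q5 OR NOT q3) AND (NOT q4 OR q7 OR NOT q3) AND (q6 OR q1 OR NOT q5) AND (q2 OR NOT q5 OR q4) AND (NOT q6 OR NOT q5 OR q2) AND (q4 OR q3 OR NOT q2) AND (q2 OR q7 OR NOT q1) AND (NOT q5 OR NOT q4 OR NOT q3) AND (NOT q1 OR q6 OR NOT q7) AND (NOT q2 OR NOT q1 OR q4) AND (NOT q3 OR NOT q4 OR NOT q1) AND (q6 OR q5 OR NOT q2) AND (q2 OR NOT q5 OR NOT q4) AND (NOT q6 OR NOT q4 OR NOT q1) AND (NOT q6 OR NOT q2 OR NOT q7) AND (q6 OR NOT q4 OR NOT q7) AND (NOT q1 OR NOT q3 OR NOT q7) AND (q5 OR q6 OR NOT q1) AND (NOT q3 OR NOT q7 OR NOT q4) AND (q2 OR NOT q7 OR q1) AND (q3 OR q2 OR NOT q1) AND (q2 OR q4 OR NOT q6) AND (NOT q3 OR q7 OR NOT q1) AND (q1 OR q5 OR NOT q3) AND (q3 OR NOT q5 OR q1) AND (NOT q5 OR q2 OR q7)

Satisfiable

Case q3 = false:
Case q5 = false:
Unit clause (NOT q7) forces q7 = false.
Case q4 = true:
Case q6 = true:
Unit clause (NOT q1) forces q1 = false.
Every clause is now satisfied; q2 is unconstrained.
A satisfying assignment: q1=false; q2=true; q3=false; q4=true; q5=false; q6=true; q7=false.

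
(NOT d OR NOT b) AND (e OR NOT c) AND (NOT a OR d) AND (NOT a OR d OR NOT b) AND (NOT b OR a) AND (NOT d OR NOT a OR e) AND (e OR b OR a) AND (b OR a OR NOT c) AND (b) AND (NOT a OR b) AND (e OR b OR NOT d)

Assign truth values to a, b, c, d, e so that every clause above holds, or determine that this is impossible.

(b) alone gives b = true.
(NOT d) alone gives d = false.
(NOT a) alone gives a = false.
That conflicts with the unit clause (a).

UNSATISFIABLE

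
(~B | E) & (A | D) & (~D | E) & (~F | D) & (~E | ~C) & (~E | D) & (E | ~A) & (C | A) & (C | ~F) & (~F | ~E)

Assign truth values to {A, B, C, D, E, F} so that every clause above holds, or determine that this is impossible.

A=1,  B=1,  C=0,  D=1,  E=1,  F=0

Case B = 1:
(E) alone gives E = 1.
(~C) alone gives C = 0.
(D) alone gives D = 1.
(A) alone gives A = 1.
(~F) alone gives F = 0.
Every clause now holds.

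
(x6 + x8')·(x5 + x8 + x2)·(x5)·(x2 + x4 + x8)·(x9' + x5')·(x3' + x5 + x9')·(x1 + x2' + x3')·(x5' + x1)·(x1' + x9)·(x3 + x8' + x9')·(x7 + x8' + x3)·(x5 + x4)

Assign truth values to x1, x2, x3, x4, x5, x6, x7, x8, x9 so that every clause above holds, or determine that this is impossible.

(x5) alone gives x5 = 1.
(x9') alone gives x9 = 0.
(x1) alone gives x1 = 1.
Now (x1') is unsatisfied and unit — conflict.

UNSATISFIABLE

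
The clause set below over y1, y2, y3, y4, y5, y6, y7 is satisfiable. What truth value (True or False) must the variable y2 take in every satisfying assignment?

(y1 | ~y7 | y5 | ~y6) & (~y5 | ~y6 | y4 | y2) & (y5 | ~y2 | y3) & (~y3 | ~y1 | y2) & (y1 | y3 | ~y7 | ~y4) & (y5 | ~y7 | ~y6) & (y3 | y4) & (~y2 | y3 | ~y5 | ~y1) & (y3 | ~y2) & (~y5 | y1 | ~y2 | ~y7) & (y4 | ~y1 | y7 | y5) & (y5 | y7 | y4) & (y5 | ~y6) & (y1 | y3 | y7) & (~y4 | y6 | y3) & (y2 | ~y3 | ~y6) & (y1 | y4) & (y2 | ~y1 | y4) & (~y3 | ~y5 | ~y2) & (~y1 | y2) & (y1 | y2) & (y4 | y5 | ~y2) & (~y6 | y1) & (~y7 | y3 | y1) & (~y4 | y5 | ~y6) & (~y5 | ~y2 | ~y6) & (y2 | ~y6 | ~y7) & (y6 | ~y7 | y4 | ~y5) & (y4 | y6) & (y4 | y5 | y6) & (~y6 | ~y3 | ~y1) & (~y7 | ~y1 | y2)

Suppose y2 = 0.
The clause (~y1) is unit, so y1 = 0.
Now (y1) is unsatisfied and unit — conflict.
So every satisfying assignment has y2 = True.

True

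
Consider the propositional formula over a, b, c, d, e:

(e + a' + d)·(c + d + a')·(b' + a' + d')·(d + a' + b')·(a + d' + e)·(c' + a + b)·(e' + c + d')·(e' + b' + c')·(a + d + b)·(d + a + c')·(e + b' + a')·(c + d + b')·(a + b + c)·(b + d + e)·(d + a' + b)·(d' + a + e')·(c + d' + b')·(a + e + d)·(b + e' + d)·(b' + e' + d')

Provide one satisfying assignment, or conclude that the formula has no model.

Case e = 0:
Case a = 1:
From the singleton clause (d), d = 1.
From the singleton clause (b'), b = 0.
All clauses hold; c can take either value.

a=1; b=0; c=0; d=1; e=0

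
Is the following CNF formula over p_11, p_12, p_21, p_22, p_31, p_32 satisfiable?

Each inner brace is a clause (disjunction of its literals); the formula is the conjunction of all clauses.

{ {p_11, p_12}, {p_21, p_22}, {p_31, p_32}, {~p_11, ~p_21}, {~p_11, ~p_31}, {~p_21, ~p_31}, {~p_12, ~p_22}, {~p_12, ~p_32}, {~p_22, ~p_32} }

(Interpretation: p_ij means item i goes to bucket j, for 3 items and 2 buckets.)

No

Case p_11 = 1:
The clause (~p_21) is unit, so p_21 = 0.
The clause (p_22) is unit, so p_22 = 1.
The clause (~p_31) is unit, so p_31 = 0.
The clause (p_32) is unit, so p_32 = 1.
But (~p_32) is also a unit clause — contradiction.
Backtrack on p_11: now try p_11 = 0.
The clause (p_12) is unit, so p_12 = 1.
The clause (~p_22) is unit, so p_22 = 0.
The clause (p_21) is unit, so p_21 = 1.
The clause (~p_31) is unit, so p_31 = 0.
The clause (p_32) is unit, so p_32 = 1.
But (~p_32) is also a unit clause — contradiction.
Neither p_11 = 1 nor p_11 = 0 works.
No assignment satisfies every clause.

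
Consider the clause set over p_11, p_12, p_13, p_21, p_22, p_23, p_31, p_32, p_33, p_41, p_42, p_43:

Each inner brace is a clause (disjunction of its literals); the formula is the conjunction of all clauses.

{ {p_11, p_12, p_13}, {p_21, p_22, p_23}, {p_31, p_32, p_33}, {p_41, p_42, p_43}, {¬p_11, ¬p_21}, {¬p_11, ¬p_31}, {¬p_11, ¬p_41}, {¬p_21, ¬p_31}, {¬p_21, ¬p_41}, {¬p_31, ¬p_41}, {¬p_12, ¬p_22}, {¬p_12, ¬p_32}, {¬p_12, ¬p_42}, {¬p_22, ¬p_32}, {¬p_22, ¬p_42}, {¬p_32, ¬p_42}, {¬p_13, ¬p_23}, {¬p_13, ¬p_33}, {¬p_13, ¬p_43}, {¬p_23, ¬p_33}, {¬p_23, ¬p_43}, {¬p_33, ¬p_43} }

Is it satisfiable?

Case p_11 = False:
Case p_12 = True:
(¬p_22) alone gives p_22 = False.
(¬p_32) alone gives p_32 = False.
(¬p_42) alone gives p_42 = False.
Case p_21 = True:
(¬p_31) alone gives p_31 = False.
(p_33) alone gives p_33 = True.
(¬p_41) alone gives p_41 = False.
(p_43) alone gives p_43 = True.
Now (¬p_43) is unsatisfied and unit — conflict.
So p_21 must be the other value — set p_21 = False.
(p_23) alone gives p_23 = True.
(¬p_13) alone gives p_13 = False.
(¬p_33) alone gives p_33 = False.
(p_31) alone gives p_31 = True.
(¬p_41) alone gives p_41 = False.
(p_43) alone gives p_43 = True.
Now (¬p_43) is unsatisfied and unit — conflict.
Neither p_21 = True nor p_21 = False works.
So p_12 must be the other value — set p_12 = False.
(p_13) alone gives p_13 = True.
(¬p_23) alone gives p_23 = False.
(¬p_33) alone gives p_33 = False.
(¬p_43) alone gives p_43 = False.
Case p_21 = True:
(¬p_31) alone gives p_31 = False.
(p_32) alone gives p_32 = True.
(¬p_41) alone gives p_41 = False.
(p_42) alone gives p_42 = True.
Now (¬p_42) is unsatisfied and unit — conflict.
So p_21 must be the other value — set p_21 = False.
(p_22) alone gives p_22 = True.
(¬p_32) alone gives p_32 = False.
(p_31) alone gives p_31 = True.
(¬p_41) alone gives p_41 = False.
(p_42) alone gives p_42 = True.
Now (¬p_42) is unsatisfied and unit — conflict.
Neither p_21 = True nor p_21 = False works.
Neither p_12 = True nor p_12 = False works.
So p_11 must be the other value — set p_11 = True.
(¬p_21) alone gives p_21 = False.
(¬p_31) alone gives p_31 = False.
(¬p_41) alone gives p_41 = False.
Case p_22 = True:
(¬p_12) alone gives p_12 = False.
(¬p_32) alone gives p_32 = False.
(p_33) alone gives p_33 = True.
(¬p_42) alone gives p_42 = False.
(p_43) alone gives p_43 = True.
Now (¬p_43) is unsatisfied and unit — conflict.
So p_22 must be the other value — set p_22 = False.
(p_23) alone gives p_23 = True.
(¬p_13) alone gives p_13 = False.
(¬p_33) alone gives p_33 = False.
(p_32) alone gives p_32 = True.
(¬p_12) alone gives p_12 = False.
(¬p_42) alone gives p_42 = False.
(p_43) alone gives p_43 = True.
Now (¬p_43) is unsatisfied and unit — conflict.
Neither p_22 = True nor p_22 = False works.
Neither p_11 = True nor p_11 = False works.
No assignment satisfies every clause.

No, unsatisfiable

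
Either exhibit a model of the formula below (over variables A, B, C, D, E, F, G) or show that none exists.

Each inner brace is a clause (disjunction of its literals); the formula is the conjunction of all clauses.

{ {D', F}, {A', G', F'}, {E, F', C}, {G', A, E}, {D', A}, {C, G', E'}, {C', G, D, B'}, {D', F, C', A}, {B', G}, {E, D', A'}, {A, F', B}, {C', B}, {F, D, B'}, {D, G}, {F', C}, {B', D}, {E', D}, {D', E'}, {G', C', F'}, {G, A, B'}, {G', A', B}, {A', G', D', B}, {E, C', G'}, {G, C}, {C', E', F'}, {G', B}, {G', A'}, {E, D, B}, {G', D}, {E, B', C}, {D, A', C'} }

Case D = 0:
From the singleton clause (G), G = 1.
Now (G') is unsatisfied and unit — conflict.
That branch fails; take D = 1 instead.
From the singleton clause (F), F = 1.
From the singleton clause (A), A = 1.
From the singleton clause (G'), G = 0.
From the singleton clause (B'), B = 0.
From the singleton clause (E), E = 1.
Now (E') is unsatisfied and unit — conflict.
Either choice for D ends in contradiction.

UNSATISFIABLE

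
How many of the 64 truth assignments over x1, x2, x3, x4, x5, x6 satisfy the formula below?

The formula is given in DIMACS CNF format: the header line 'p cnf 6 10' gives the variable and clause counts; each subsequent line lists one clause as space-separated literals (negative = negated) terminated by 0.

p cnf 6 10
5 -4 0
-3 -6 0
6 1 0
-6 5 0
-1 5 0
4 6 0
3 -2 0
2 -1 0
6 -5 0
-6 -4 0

There are 2^6 = 64 truth assignments over (x1, x2, x3, x4, x5, x6).
Split on x6. With x6 = True, the clauses containing x6 are satisfied and ¬x6 drops from the rest; 1 of the 2^5 = 32 assignments to the other variables satisfy what remains.
With x6 = False, by the same count on the reduced clause set, 0 assignments work.
(One model: x1=F, x2=F, x3=F, x4=F, x5=T, x6=T.)
Total: 1 + 0 = 1.

1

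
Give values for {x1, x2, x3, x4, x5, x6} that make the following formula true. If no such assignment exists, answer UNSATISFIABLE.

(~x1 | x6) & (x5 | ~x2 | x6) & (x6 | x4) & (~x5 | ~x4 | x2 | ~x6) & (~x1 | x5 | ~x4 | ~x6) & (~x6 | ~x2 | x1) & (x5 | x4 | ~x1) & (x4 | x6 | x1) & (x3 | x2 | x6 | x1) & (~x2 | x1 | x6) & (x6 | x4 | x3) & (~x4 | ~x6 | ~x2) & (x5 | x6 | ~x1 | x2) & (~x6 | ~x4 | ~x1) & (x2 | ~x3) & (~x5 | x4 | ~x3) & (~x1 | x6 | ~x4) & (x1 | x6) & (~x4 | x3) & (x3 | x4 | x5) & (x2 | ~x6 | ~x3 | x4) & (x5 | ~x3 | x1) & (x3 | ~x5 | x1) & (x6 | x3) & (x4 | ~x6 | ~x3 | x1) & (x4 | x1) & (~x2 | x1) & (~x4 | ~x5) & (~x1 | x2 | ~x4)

x1=1, x2=0, x3=0, x4=0, x5=1, x6=1

Suppose x1 = 1.
(x6) alone gives x6 = 1.
(~x4) alone gives x4 = 0.
(x5) alone gives x5 = 1.
(~x3) alone gives x3 = 0.
Every clause is now satisfied; x2 is unconstrained.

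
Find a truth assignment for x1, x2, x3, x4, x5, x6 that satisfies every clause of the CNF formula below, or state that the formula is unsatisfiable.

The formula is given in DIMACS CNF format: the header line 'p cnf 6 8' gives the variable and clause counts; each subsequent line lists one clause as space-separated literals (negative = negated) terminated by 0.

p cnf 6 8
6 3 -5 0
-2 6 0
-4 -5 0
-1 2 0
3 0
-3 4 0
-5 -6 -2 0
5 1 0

(x3) alone gives x3 = True.
(x4) alone gives x4 = True.
(¬x5) alone gives x5 = False.
(x1) alone gives x1 = True.
(x2) alone gives x2 = True.
(x6) alone gives x6 = True.
All clauses are satisfied.

x1=True; x2=True; x3=True; x4=True; x5=False; x6=True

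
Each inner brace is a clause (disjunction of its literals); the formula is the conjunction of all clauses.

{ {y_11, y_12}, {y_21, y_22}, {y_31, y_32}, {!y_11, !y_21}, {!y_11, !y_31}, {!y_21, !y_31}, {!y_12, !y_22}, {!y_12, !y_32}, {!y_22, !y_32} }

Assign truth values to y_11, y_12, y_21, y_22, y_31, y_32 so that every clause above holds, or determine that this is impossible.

UNSATISFIABLE

Case y_11 = true:
Unit clause (!y_21) forces y_21 = false.
Unit clause (y_22) forces y_22 = true.
Unit clause (!y_31) forces y_31 = false.
Unit clause (y_32) forces y_32 = true.
But (!y_32) is also a unit clause — contradiction.
Backtrack on y_11: now try y_11 = false.
Unit clause (y_12) forces y_12 = true.
Unit clause (!y_22) forces y_22 = false.
Unit clause (y_21) forces y_21 = true.
Unit clause (!y_31) forces y_31 = false.
Unit clause (y_32) forces y_32 = true.
But (!y_32) is also a unit clause — contradiction.
Neither y_11 = true nor y_11 = false works.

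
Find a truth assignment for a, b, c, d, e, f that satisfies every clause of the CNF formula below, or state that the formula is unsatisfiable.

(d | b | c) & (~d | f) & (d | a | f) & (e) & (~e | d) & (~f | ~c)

a ↦ 0,  b ↦ 0,  c ↦ 0,  d ↦ 1,  e ↦ 1,  f ↦ 1

From the singleton clause (e), e = 1.
From the singleton clause (d), d = 1.
From the singleton clause (f), f = 1.
From the singleton clause (~c), c = 0.
No clause remains; a, b are free.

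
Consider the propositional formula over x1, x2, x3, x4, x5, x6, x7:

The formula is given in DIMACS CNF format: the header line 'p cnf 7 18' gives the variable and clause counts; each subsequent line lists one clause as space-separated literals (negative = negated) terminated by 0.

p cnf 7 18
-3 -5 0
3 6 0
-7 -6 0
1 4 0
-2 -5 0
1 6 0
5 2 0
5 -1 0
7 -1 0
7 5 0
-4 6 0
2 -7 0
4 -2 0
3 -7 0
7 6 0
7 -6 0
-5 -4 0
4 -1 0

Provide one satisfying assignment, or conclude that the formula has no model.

Try x3 = False.
(x6) alone gives x6 = True.
(¬x7) alone gives x7 = False.
That conflicts with the unit clause (x7).
Undo x3 and try x3 = True.
(¬x5) alone gives x5 = False.
(x2) alone gives x2 = True.
(¬x1) alone gives x1 = False.
(x4) alone gives x4 = True.
(x6) alone gives x6 = True.
(¬x7) alone gives x7 = False.
That conflicts with the unit clause (x7).
Neither x3 = True nor x3 = False works.

UNSATISFIABLE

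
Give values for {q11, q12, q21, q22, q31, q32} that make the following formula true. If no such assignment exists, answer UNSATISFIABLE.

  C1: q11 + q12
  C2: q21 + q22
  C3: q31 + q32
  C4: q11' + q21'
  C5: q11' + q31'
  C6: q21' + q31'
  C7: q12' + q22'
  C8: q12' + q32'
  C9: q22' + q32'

UNSATISFIABLE

Case q11 = 1:
The clause (q21') is unit, so q21 = 0.
The clause (q22) is unit, so q22 = 1.
The clause (q31') is unit, so q31 = 0.
The clause (q32) is unit, so q32 = 1.
But (q32') is also a unit clause — contradiction.
That branch fails; take q11 = 0 instead.
The clause (q12) is unit, so q12 = 1.
The clause (q22') is unit, so q22 = 0.
The clause (q21) is unit, so q21 = 1.
The clause (q31') is unit, so q31 = 0.
The clause (q32) is unit, so q32 = 1.
But (q32') is also a unit clause — contradiction.
Neither q11 = 1 nor q11 = 0 works.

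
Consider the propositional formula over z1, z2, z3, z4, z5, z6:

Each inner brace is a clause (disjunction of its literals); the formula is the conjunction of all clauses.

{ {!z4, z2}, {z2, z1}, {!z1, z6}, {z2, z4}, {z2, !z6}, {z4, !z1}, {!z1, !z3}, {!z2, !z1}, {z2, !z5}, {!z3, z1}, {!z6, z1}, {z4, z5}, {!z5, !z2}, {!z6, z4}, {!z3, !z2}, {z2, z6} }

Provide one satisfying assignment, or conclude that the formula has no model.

z1=false, z2=true, z3=false, z4=true, z5=false, z6=false

Try z4 = true.
Unit clause (z2) forces z2 = true.
Unit clause (!z1) forces z1 = false.
Unit clause (!z3) forces z3 = false.
Unit clause (!z6) forces z6 = false.
Unit clause (!z5) forces z5 = false.
All clauses are satisfied.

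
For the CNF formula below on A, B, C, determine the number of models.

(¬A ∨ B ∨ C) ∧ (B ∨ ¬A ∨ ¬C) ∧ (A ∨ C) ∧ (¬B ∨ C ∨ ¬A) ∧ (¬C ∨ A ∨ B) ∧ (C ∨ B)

2

There are 2^3 = 8 truth assignments over (A, B, C).
Split on B. With B = True, the clauses containing B are satisfied and ¬B drops from the rest; 2 of the 2^2 = 4 assignments to the other variables satisfy what remains.
With B = False, by the same count on the reduced clause set, 0 assignments work.
(One model: A=F, B=T, C=T.)
Total: 2 + 0 = 2.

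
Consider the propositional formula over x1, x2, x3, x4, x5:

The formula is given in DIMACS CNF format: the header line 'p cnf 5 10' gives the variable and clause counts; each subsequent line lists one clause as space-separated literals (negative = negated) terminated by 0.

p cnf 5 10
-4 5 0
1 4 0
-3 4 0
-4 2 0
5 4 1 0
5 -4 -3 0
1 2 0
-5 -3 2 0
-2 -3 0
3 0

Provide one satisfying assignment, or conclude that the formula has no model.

(x3) alone gives x3 = True.
(x4) alone gives x4 = True.
(x5) alone gives x5 = True.
(x2) alone gives x2 = True.
Now (¬x2) is unsatisfied and unit — conflict.

UNSATISFIABLE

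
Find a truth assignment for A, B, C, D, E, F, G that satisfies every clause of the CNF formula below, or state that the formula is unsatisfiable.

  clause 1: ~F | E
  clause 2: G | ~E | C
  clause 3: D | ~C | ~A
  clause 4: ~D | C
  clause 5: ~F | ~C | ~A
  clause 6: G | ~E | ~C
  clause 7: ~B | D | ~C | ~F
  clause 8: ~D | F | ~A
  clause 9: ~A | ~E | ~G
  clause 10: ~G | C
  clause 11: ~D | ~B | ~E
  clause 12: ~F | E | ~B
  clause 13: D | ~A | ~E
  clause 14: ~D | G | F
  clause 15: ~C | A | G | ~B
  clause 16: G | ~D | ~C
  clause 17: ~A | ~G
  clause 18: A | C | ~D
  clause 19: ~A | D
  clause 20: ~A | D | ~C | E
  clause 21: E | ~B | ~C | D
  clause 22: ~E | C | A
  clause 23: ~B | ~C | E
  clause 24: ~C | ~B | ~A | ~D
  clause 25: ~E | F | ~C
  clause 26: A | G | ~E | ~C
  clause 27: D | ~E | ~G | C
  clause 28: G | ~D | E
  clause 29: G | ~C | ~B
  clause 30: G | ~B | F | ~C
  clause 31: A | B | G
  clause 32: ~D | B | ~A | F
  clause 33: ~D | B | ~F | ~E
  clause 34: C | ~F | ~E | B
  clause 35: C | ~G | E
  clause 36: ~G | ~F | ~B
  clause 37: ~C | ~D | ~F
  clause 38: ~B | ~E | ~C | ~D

A ↦ 0, B ↦ 0, C ↦ 1, D ↦ 0, E ↦ 1, F ↦ 1, G ↦ 1

Case F = 1:
From the singleton clause (E), E = 1.
Case G = 1:
From the singleton clause (~A), A = 0.
From the singleton clause (C), C = 1.
From the singleton clause (~B), B = 0.
From the singleton clause (~D), D = 0.
All clauses are satisfied.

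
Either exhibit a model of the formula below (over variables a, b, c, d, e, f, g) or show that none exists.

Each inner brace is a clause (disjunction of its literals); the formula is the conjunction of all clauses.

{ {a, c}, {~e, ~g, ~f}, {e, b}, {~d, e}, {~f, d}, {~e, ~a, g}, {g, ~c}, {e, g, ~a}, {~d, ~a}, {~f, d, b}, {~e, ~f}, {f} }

UNSATISFIABLE

Unit clause (f) forces f = 1.
Unit clause (d) forces d = 1.
Unit clause (e) forces e = 1.
But (~e) is also a unit clause — contradiction.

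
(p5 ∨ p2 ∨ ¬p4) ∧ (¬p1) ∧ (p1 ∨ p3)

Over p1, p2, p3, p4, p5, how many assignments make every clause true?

7

There are 2^5 = 32 truth assignments over (p1, p2, p3, p4, p5).
Split on p3. With p3 = True, the clauses containing p3 are satisfied and ¬p3 drops from the rest; 7 of the 2^4 = 16 assignments to the other variables satisfy what remains.
With p3 = False, by the same count on the reduced clause set, 0 assignments work.
(One model: p1=F, p2=F, p3=T, p4=F, p5=F.)
Total: 7 + 0 = 7.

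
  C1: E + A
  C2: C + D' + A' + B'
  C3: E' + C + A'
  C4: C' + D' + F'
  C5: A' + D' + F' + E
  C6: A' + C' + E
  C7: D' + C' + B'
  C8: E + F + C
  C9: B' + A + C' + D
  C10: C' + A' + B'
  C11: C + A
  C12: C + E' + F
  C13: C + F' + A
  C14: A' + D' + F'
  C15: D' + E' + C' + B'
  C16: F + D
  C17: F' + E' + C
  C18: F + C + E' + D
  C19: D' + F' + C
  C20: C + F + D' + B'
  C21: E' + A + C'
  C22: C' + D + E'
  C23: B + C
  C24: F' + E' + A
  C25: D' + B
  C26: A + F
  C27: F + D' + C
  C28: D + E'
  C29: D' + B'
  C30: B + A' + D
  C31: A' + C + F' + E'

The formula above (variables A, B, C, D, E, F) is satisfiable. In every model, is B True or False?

Suppose B = 0.
From the singleton clause (C), C = 1.
From the singleton clause (D'), D = 0.
From the singleton clause (F), F = 1.
From the singleton clause (E'), E = 0.
From the singleton clause (A), A = 1.
Now (A') is unsatisfied and unit — conflict.
So every satisfying assignment has B = True.

True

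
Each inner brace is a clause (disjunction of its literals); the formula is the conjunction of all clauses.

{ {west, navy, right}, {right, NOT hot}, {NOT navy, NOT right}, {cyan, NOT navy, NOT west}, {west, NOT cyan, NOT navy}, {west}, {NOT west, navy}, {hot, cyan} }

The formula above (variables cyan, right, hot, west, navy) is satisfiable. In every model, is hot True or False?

False

Suppose hot = true.
The clause (right) is unit, so right = true.
The clause (NOT navy) is unit, so navy = false.
The clause (west) is unit, so west = true.
Now (NOT west) is unsatisfied and unit — conflict.
So every satisfying assignment has hot = False.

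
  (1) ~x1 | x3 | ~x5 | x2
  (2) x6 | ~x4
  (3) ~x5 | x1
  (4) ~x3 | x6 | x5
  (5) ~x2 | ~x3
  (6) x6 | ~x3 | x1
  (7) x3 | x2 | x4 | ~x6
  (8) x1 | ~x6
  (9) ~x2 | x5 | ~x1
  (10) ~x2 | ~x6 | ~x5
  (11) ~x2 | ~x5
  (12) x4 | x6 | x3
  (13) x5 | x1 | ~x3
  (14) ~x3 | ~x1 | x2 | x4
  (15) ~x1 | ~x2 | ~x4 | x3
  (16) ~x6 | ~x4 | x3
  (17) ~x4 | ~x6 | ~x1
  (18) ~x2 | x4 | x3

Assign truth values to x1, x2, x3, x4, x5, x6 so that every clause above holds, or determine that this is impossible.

Branch on x6: set x6 = 1.
Unit clause (x1) forces x1 = 1.
Unit clause (~x4) forces x4 = 0.
Branch on x2: set x2 = 0.
Unit clause (x3) forces x3 = 1.
Now (~x3) is unsatisfied and unit — conflict.
Backtrack on x2: now try x2 = 1.
Unit clause (~x3) forces x3 = 0.
Now (x3) is unsatisfied and unit — conflict.
Either choice for x2 ends in contradiction.
Backtrack on x6: now try x6 = 0.
Unit clause (~x4) forces x4 = 0.
Unit clause (x3) forces x3 = 1.
Unit clause (x5) forces x5 = 1.
Unit clause (x1) forces x1 = 1.
Unit clause (~x2) forces x2 = 0.
Now (x2) is unsatisfied and unit — conflict.
Either choice for x6 ends in contradiction.

UNSATISFIABLE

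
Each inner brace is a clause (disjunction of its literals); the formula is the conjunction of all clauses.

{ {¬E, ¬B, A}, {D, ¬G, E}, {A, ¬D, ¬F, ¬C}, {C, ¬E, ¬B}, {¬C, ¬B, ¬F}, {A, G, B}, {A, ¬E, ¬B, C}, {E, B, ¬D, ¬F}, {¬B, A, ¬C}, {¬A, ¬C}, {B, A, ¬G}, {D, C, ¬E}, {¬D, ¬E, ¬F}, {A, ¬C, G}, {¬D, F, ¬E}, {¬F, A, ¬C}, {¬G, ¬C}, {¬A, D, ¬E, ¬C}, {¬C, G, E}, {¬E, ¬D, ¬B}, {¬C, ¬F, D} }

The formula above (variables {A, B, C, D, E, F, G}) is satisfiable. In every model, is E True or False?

Suppose E = True.
Try B = False.
Try A = True.
(¬C) alone gives C = False.
(D) alone gives D = True.
(¬F) alone gives F = False.
That conflicts with the unit clause (F).
So A must be the other value — set A = False.
(G) alone gives G = True.
That conflicts with the unit clause (¬G).
Both values of A lead to a conflict.
So B must be the other value — set B = True.
(A) alone gives A = True.
(C) alone gives C = True.
That conflicts with the unit clause (¬C).
Both values of B lead to a conflict.
So every satisfying assignment has E = False.

False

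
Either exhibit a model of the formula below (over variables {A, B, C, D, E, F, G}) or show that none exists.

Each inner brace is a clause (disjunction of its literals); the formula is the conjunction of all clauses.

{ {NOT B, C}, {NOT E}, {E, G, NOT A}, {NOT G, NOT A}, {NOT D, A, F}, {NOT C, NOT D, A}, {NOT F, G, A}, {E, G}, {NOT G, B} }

(NOT E) alone gives E = false.
(G) alone gives G = true.
(NOT A) alone gives A = false.
(B) alone gives B = true.
(C) alone gives C = true.
(NOT D) alone gives D = false.
All clauses hold; F can take either value.

A ↦ false, B ↦ true, C ↦ true, D ↦ false, E ↦ false, F ↦ true, G ↦ true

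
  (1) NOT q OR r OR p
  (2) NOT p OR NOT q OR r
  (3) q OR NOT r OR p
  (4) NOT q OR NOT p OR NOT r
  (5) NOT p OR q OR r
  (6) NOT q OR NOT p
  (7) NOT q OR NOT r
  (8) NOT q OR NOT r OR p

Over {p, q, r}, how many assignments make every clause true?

There are 2^3 = 8 truth assignments over (p, q, r).
Split on r. With r = true, the clauses containing r are satisfied and NOT r drops from the rest; 1 of the 2^2 = 4 assignments to the other variables satisfy what remains.
With r = false, by the same count on the reduced clause set, 1 assignment works.
(One model: p=F, q=F, r=F.)
Total: 1 + 1 = 2.

2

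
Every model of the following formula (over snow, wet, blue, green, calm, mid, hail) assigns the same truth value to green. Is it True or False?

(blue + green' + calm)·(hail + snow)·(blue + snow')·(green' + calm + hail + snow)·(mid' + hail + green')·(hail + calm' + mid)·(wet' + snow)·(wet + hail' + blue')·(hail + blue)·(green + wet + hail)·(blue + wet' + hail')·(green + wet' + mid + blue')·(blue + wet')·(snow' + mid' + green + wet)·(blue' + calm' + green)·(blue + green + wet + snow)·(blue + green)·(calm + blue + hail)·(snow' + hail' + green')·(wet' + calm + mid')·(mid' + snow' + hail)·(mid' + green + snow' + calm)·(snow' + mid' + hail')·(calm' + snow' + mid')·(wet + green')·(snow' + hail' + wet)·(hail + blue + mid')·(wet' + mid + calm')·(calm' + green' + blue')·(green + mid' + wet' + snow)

Suppose green = 0.
(blue) alone gives blue = 1.
(calm') alone gives calm = 0.
Case hail = 1:
(wet) alone gives wet = 1.
(snow) alone gives snow = 1.
(mid) alone gives mid = 1.
That conflicts with the unit clause (mid').
So hail must be the other value — set hail = 0.
(snow) alone gives snow = 1.
(wet) alone gives wet = 1.
(mid) alone gives mid = 1.
That conflicts with the unit clause (mid').
Either choice for hail ends in contradiction.
So every satisfying assignment has green = True.

True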